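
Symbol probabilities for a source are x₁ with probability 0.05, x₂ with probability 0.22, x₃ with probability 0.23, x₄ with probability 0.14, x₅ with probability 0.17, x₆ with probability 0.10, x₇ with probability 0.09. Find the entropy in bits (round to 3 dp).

H = −Σ pᵢ log₂ pᵢ.
−0.05·log₂(0.05) = 0.2161
−0.22·log₂(0.22) = 0.4806
−0.23·log₂(0.23) = 0.4877
−0.14·log₂(0.14) = 0.3971
−0.17·log₂(0.17) = 0.4346
−0.10·log₂(0.10) = 0.3322
−0.09·log₂(0.09) = 0.3127
Sum ≈ 2.6609 → 2.661 bits.

2.661 bits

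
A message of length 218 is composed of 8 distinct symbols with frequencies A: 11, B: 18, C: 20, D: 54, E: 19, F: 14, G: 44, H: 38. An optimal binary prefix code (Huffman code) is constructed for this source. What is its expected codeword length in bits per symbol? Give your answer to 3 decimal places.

2.835 bits/symbol

Probabilities are the counts divided by 218.
Repeatedly combine the two least-probable nodes; the expected code length is the sum of the merged weights.
merge 11/218 + 7/109 → 25/218
merge 9/109 + 19/218 → 37/218
merge 10/109 + 25/218 → 45/218
merge 37/218 + 19/109 → 75/218
merge 22/109 + 45/218 → 89/218
merge 27/109 + 75/218 → 129/218
merge 89/218 + 129/218 → 1
L = 25/218 + 37/218 + 45/218 + 75/218 + 89/218 + 129/218 + 1 = 309/109 ≈ 2.835 bits/symbol.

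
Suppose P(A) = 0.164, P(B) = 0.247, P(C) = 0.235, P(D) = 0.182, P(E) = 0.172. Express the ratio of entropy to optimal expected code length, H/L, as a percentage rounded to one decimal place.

Entropy H = −Σ p log₂ p ≈ 2.3012 bits.
Huffman merges: 41/250+43/250→42/125; 91/500+47/200→417/1000; 247/1000+42/125→583/1000; 417/1000+583/1000→1. L = 292/125 ≈ 2.3360.
Efficiency = H/L = 2.3012/2.3360 = 98.5%.

98.5%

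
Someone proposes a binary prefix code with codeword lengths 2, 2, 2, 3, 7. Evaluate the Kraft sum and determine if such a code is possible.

0.8828125; yes

With common denominator 2^7 = 128: Σ 2^(−ℓᵢ) = 32/128 + 32/128 + 32/128 + 16/128 + 1/128 = 113/128 = 0.8828125.
Kraft's inequality requires Σ ≤ 1; here Σ = 0.8828125 ≤ 1, so such a prefix code exists.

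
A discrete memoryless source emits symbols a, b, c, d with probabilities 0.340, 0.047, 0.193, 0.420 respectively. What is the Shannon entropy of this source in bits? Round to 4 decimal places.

H = −Σ pᵢ log₂ pᵢ.
−0.340·log₂(0.340) = 0.5292
−0.047·log₂(0.047) = 0.2073
−0.193·log₂(0.193) = 0.4581
−0.420·log₂(0.420) = 0.5256
Sum ≈ 1.7202 → 1.7202 bits.

1.7202 bits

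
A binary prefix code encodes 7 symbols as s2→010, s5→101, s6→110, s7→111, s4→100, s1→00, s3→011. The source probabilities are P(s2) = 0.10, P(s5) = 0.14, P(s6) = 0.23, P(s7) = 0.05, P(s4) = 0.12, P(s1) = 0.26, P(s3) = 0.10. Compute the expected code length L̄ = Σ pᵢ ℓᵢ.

L̄ = Σ pᵢ·ℓᵢ = 0.10·3 + 0.14·3 + 0.23·3 + 0.05·3 + 0.12·3 + 0.26·2 + 0.10·3 = 2.74 bits/symbol.

2.74 bits/symbol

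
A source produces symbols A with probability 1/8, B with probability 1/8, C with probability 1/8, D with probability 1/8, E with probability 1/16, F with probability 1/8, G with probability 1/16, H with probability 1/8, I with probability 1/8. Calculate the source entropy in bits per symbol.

Each probability is a power of 1/2, so log₂(1/p) is an integer.
H = Σ p·log₂(1/p) = 1/8·3 + 1/8·3 + 1/8·3 + 1/8·3 + 1/16·4 + 1/8·3 + 1/16·4 + 1/8·3 + 1/8·3 = 3.125 bits.

3.125 bits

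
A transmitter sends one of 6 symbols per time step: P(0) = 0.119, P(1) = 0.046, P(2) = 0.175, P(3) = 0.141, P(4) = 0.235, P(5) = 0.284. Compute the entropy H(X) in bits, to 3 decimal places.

H = −Σ pᵢ log₂ pᵢ.
−0.119·log₂(0.119) = 0.3654
−0.046·log₂(0.046) = 0.2043
−0.175·log₂(0.175) = 0.4401
−0.141·log₂(0.141) = 0.3985
−0.235·log₂(0.235) = 0.4910
−0.284·log₂(0.284) = 0.5158
Sum ≈ 2.4151 → 2.415 bits.

2.415 bits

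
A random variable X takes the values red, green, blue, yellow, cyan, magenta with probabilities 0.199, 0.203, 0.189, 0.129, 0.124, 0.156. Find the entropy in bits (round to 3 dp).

H = −Σ pᵢ log₂ pᵢ.
−0.199·log₂(0.199) = 0.4635
−0.203·log₂(0.203) = 0.4670
−0.189·log₂(0.189) = 0.4543
−0.129·log₂(0.129) = 0.3811
−0.124·log₂(0.124) = 0.3734
−0.156·log₂(0.156) = 0.4181
Sum ≈ 2.5575 → 2.557 bits.

2.557 bits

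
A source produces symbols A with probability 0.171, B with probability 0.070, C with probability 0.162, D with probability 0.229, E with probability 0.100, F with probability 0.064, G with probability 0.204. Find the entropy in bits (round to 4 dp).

H = −Σ pᵢ log₂ pᵢ.
−0.171·log₂(0.171) = 0.4357
−0.070·log₂(0.070) = 0.2686
−0.162·log₂(0.162) = 0.4254
−0.229·log₂(0.229) = 0.4870
−0.100·log₂(0.100) = 0.3322
−0.064·log₂(0.064) = 0.2538
−0.204·log₂(0.204) = 0.4678
Sum ≈ 2.6705 → 2.6705 bits.

2.6705 bits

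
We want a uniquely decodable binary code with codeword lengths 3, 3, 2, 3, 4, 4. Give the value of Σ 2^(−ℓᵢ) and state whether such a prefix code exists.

0.75; yes

With common denominator 2^4 = 16: Σ 2^(−ℓᵢ) = 2/16 + 2/16 + 4/16 + 2/16 + 1/16 + 1/16 = 12/16 = 0.75.
Kraft's inequality requires Σ ≤ 1; here Σ = 0.75 ≤ 1, so such a prefix code exists.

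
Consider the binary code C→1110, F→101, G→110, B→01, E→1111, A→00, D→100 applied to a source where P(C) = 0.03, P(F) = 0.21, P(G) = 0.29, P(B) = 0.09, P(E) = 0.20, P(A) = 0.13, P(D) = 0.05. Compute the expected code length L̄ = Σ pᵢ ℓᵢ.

3.01 bits/symbol

L̄ = Σ pᵢ·ℓᵢ = 0.03·4 + 0.21·3 + 0.29·3 + 0.09·2 + 0.20·4 + 0.13·2 + 0.05·3 = 3.01 bits/symbol.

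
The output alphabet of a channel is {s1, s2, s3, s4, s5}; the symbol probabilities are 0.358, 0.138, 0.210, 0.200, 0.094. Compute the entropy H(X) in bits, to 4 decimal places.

H = −Σ pᵢ log₂ pᵢ.
−0.358·log₂(0.358) = 0.5305
−0.138·log₂(0.138) = 0.3943
−0.210·log₂(0.210) = 0.4728
−0.200·log₂(0.200) = 0.4644
−0.094·log₂(0.094) = 0.3207
Sum ≈ 2.1827 → 2.1827 bits.

2.1827 bits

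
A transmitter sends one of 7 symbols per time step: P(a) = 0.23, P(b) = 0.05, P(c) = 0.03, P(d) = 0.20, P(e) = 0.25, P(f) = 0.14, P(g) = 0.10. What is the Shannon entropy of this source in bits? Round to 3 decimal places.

2.549 bits

H = −Σ pᵢ log₂ pᵢ.
−0.23·log₂(0.23) = 0.4877
−0.05·log₂(0.05) = 0.2161
−0.03·log₂(0.03) = 0.1518
−0.20·log₂(0.20) = 0.4644
−0.25·log₂(0.25) = 0.5000
−0.14·log₂(0.14) = 0.3971
−0.10·log₂(0.10) = 0.3322
Sum ≈ 2.5492 → 2.549 bits.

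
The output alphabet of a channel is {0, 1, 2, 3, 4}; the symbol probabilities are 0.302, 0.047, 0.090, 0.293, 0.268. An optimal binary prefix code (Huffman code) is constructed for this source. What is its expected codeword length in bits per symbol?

2.137 bits/symbol

Repeatedly combine the two least-probable nodes; the expected code length is the sum of the merged weights.
merge 47/1000 + 9/100 → 137/1000
merge 137/1000 + 67/250 → 81/200
merge 293/1000 + 151/500 → 119/200
merge 81/200 + 119/200 → 1
L = 137/1000 + 81/200 + 119/200 + 1 = 2137/1000 = 2.137 bits/symbol.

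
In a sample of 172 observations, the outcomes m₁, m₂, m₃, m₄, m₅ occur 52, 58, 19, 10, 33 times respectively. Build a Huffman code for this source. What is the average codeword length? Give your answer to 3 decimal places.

2.169 bits/symbol

Probabilities are the counts divided by 172.
Repeatedly combine the two least-probable nodes; the expected code length is the sum of the merged weights.
merge 5/86 + 19/172 → 29/172
merge 29/172 + 33/172 → 31/86
merge 13/43 + 29/86 → 55/86
merge 31/86 + 55/86 → 1
L = 29/172 + 31/86 + 55/86 + 1 = 373/172 ≈ 2.169 bits/symbol.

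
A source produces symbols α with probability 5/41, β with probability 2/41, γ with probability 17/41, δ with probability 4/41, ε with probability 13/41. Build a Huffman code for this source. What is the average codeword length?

Repeatedly combine the two least-probable nodes; the expected code length is the sum of the merged weights.
merge 2/41 + 4/41 → 6/41
merge 5/41 + 6/41 → 11/41
merge 11/41 + 13/41 → 24/41
merge 17/41 + 24/41 → 1
L = 6/41 + 11/41 + 24/41 + 1 = 2 bits/symbol.

2 bits/symbol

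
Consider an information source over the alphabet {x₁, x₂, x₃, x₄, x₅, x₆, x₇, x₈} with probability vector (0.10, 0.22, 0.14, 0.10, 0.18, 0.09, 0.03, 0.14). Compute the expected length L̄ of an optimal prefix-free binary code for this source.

Repeatedly combine the two least-probable nodes; the expected code length is the sum of the merged weights.
merge 3/100 + 9/100 → 3/25
merge 1/10 + 1/10 → 1/5
merge 3/25 + 7/50 → 13/50
merge 7/50 + 9/50 → 8/25
merge 1/5 + 11/50 → 21/50
merge 13/50 + 8/25 → 29/50
merge 21/50 + 29/50 → 1
L = 3/25 + 1/5 + 13/50 + 8/25 + 21/50 + 29/50 + 1 = 29/10 = 2.9 bits/symbol.

2.9 bits/symbol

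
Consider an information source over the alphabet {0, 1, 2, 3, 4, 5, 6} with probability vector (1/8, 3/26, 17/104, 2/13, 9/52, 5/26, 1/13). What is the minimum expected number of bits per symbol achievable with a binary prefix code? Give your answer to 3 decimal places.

Repeatedly combine the two least-probable nodes; the expected code length is the sum of the merged weights.
merge 1/13 + 3/26 → 5/26
merge 1/8 + 2/13 → 29/104
merge 17/104 + 9/52 → 35/104
merge 5/26 + 5/26 → 5/13
merge 29/104 + 35/104 → 8/13
merge 5/13 + 8/13 → 1
L = 5/26 + 29/104 + 35/104 + 5/13 + 8/13 + 1 = 73/26 ≈ 2.808 bits/symbol.

2.808 bits/symbol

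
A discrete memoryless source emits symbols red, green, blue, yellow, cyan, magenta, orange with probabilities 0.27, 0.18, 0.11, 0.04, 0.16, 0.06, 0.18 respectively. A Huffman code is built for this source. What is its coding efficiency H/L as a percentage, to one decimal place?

98.2%

Entropy H = −Σ p log₂ p ≈ 2.6032 bits.
Huffman merges: 1/25+3/50→1/10; 1/10+11/100→21/100; 4/25+9/50→17/50; 9/50+21/100→39/100; 27/100+17/50→61/100; 39/100+61/100→1. L = 53/20 ≈ 2.6500.
Efficiency = H/L = 2.6032/2.6500 = 98.2%.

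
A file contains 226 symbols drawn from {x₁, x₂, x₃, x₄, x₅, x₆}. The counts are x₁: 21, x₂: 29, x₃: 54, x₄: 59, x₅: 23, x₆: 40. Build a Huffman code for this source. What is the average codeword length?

2.5 bits/symbol

Probabilities are the counts divided by 226.
Repeatedly combine the two least-probable nodes; the expected code length is the sum of the merged weights.
merge 21/226 + 23/226 → 22/113
merge 29/226 + 20/113 → 69/226
merge 22/113 + 27/113 → 49/113
merge 59/226 + 69/226 → 64/113
merge 49/113 + 64/113 → 1
L = 22/113 + 69/226 + 49/113 + 64/113 + 1 = 5/2 = 2.5 bits/symbol.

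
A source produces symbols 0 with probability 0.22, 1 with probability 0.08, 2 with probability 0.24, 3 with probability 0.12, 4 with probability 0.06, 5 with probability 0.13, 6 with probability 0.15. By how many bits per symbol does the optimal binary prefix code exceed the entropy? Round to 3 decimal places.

0.010 bits

Entropy H = −Σ p log₂ p ≈ 2.6700 bits.
Huffman merges: 3/50+2/25→7/50; 3/25+13/100→1/4; 7/50+3/20→29/100; 11/50+6/25→23/50; 1/4+29/100→27/50; 23/50+27/50→1. L = 67/25 ≈ 2.6800.
L − H = 2.6800 − 2.6700 = 0.010 bits.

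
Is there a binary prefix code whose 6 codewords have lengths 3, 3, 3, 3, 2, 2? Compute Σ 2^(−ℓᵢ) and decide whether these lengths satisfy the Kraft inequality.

1; yes

With common denominator 2^3 = 8: Σ 2^(−ℓᵢ) = 1/8 + 1/8 + 1/8 + 1/8 + 2/8 + 2/8 = 8/8 = 1.
Kraft's inequality requires Σ ≤ 1; here Σ = 1 ≤ 1, so such a prefix code exists.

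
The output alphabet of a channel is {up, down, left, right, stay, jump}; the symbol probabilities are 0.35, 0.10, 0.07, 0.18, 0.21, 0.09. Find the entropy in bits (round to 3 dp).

H = −Σ pᵢ log₂ pᵢ.
−0.35·log₂(0.35) = 0.5301
−0.10·log₂(0.10) = 0.3322
−0.07·log₂(0.07) = 0.2686
−0.18·log₂(0.18) = 0.4453
−0.21·log₂(0.21) = 0.4728
−0.09·log₂(0.09) = 0.3127
Sum ≈ 2.3616 → 2.362 bits.

2.362 bits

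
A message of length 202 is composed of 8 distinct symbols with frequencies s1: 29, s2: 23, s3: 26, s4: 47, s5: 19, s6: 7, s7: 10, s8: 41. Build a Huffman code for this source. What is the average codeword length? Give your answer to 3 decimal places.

2.827 bits/symbol

Probabilities are the counts divided by 202.
Repeatedly combine the two least-probable nodes; the expected code length is the sum of the merged weights.
merge 7/202 + 5/101 → 17/202
merge 17/202 + 19/202 → 18/101
merge 23/202 + 13/101 → 49/202
merge 29/202 + 18/101 → 65/202
merge 41/202 + 47/202 → 44/101
merge 49/202 + 65/202 → 57/101
merge 44/101 + 57/101 → 1
L = 17/202 + 18/101 + 49/202 + 65/202 + 44/101 + 57/101 + 1 = 571/202 ≈ 2.827 bits/symbol.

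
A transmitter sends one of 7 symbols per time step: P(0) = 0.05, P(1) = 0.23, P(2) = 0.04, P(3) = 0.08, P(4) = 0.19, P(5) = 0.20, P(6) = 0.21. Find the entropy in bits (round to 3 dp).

H = −Σ pᵢ log₂ pᵢ.
−0.05·log₂(0.05) = 0.2161
−0.23·log₂(0.23) = 0.4877
−0.04·log₂(0.04) = 0.1858
−0.08·log₂(0.08) = 0.2915
−0.19·log₂(0.19) = 0.4552
−0.20·log₂(0.20) = 0.4644
−0.21·log₂(0.21) = 0.4728
Sum ≈ 2.5735 → 2.573 bits.

2.573 bits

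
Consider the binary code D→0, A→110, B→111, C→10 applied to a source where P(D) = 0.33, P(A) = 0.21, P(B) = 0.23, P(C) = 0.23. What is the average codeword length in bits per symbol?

L̄ = Σ pᵢ·ℓᵢ = 0.33·1 + 0.21·3 + 0.23·3 + 0.23·2 = 2.11 bits/symbol.

2.11 bits/symbol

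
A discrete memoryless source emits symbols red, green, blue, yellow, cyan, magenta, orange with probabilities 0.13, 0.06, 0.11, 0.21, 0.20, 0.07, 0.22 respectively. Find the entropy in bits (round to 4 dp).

H = −Σ pᵢ log₂ pᵢ.
−0.13·log₂(0.13) = 0.3826
−0.06·log₂(0.06) = 0.2435
−0.11·log₂(0.11) = 0.3503
−0.21·log₂(0.21) = 0.4728
−0.20·log₂(0.20) = 0.4644
−0.07·log₂(0.07) = 0.2686
−0.22·log₂(0.22) = 0.4806
Sum ≈ 2.6628 → 2.6628 bits.

2.6628 bits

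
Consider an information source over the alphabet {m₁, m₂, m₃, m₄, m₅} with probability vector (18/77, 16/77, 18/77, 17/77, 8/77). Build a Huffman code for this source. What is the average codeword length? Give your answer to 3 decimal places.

Repeatedly combine the two least-probable nodes; the expected code length is the sum of the merged weights.
merge 8/77 + 16/77 → 24/77
merge 17/77 + 18/77 → 5/11
merge 18/77 + 24/77 → 6/11
merge 5/11 + 6/11 → 1
L = 24/77 + 5/11 + 6/11 + 1 = 178/77 ≈ 2.312 bits/symbol.

2.312 bits/symbol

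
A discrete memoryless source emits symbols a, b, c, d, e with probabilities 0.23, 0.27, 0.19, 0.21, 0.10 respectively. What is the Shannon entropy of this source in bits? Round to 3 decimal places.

2.258 bits

H = −Σ pᵢ log₂ pᵢ.
−0.23·log₂(0.23) = 0.4877
−0.27·log₂(0.27) = 0.5100
−0.19·log₂(0.19) = 0.4552
−0.21·log₂(0.21) = 0.4728
−0.10·log₂(0.10) = 0.3322
Sum ≈ 2.2579 → 2.258 bits.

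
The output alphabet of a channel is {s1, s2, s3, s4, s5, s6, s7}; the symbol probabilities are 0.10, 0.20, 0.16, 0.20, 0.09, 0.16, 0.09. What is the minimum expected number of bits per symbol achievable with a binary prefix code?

2.78 bits/symbol

Repeatedly combine the two least-probable nodes; the expected code length is the sum of the merged weights.
merge 9/100 + 9/100 → 9/50
merge 1/10 + 4/25 → 13/50
merge 4/25 + 9/50 → 17/50
merge 1/5 + 1/5 → 2/5
merge 13/50 + 17/50 → 3/5
merge 2/5 + 3/5 → 1
L = 9/50 + 13/50 + 17/50 + 2/5 + 3/5 + 1 = 139/50 = 2.78 bits/symbol.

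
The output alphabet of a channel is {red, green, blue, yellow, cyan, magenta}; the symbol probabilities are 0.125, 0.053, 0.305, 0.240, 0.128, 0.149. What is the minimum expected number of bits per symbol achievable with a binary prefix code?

2.455 bits/symbol

Repeatedly combine the two least-probable nodes; the expected code length is the sum of the merged weights.
merge 53/1000 + 1/8 → 89/500
merge 16/125 + 149/1000 → 277/1000
merge 89/500 + 6/25 → 209/500
merge 277/1000 + 61/200 → 291/500
merge 209/500 + 291/500 → 1
L = 89/500 + 277/1000 + 209/500 + 291/500 + 1 = 491/200 = 2.455 bits/symbol.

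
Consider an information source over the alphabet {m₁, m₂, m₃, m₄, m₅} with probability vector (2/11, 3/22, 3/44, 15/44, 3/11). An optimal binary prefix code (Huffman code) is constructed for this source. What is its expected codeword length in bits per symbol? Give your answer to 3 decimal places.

Repeatedly combine the two least-probable nodes; the expected code length is the sum of the merged weights.
merge 3/44 + 3/22 → 9/44
merge 2/11 + 9/44 → 17/44
merge 3/11 + 15/44 → 27/44
merge 17/44 + 27/44 → 1
L = 9/44 + 17/44 + 27/44 + 1 = 97/44 ≈ 2.205 bits/symbol.

2.205 bits/symbol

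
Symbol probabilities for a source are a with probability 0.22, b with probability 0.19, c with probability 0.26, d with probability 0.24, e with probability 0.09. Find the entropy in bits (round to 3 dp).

2.248 bits

H = −Σ pᵢ log₂ pᵢ.
−0.22·log₂(0.22) = 0.4806
−0.19·log₂(0.19) = 0.4552
−0.26·log₂(0.26) = 0.5053
−0.24·log₂(0.24) = 0.4941
−0.09·log₂(0.09) = 0.3127
Sum ≈ 2.2479 → 2.248 bits.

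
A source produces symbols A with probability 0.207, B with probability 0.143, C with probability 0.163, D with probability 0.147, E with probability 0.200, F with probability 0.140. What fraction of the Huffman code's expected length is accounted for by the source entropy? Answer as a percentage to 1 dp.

Entropy H = −Σ p log₂ p ≈ 2.5663 bits.
Huffman merges: 7/50+143/1000→283/1000; 147/1000+163/1000→31/100; 1/5+207/1000→407/1000; 283/1000+31/100→593/1000; 407/1000+593/1000→1. L = 2593/1000 ≈ 2.5930.
Efficiency = H/L = 2.5663/2.5930 = 99.0%.

99.0%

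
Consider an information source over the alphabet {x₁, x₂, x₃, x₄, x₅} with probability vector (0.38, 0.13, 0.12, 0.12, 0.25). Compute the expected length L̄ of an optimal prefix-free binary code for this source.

Repeatedly combine the two least-probable nodes; the expected code length is the sum of the merged weights.
merge 3/25 + 3/25 → 6/25
merge 13/100 + 6/25 → 37/100
merge 1/4 + 37/100 → 31/50
merge 19/50 + 31/50 → 1
L = 6/25 + 37/100 + 31/50 + 1 = 223/100 = 2.23 bits/symbol.

2.23 bits/symbol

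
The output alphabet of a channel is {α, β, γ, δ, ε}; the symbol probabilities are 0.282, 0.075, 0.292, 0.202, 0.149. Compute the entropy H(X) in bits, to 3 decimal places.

2.189 bits

H = −Σ pᵢ log₂ pᵢ.
−0.282·log₂(0.282) = 0.5150
−0.075·log₂(0.075) = 0.2803
−0.292·log₂(0.292) = 0.5186
−0.202·log₂(0.202) = 0.4661
−0.149·log₂(0.149) = 0.4092
Sum ≈ 2.1892 → 2.189 bits.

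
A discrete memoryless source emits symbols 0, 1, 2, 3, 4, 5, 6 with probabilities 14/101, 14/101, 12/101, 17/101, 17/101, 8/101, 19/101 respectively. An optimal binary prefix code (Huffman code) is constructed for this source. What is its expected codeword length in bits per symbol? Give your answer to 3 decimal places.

2.812 bits/symbol

Repeatedly combine the two least-probable nodes; the expected code length is the sum of the merged weights.
merge 8/101 + 12/101 → 20/101
merge 14/101 + 14/101 → 28/101
merge 17/101 + 17/101 → 34/101
merge 19/101 + 20/101 → 39/101
merge 28/101 + 34/101 → 62/101
merge 39/101 + 62/101 → 1
L = 20/101 + 28/101 + 34/101 + 39/101 + 62/101 + 1 = 284/101 ≈ 2.812 bits/symbol.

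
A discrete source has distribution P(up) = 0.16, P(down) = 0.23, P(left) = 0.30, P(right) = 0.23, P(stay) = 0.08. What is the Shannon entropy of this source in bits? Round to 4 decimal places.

H = −Σ pᵢ log₂ pᵢ.
−0.16·log₂(0.16) = 0.4230
−0.23·log₂(0.23) = 0.4877
−0.30·log₂(0.30) = 0.5211
−0.23·log₂(0.23) = 0.4877
−0.08·log₂(0.08) = 0.2915
Sum ≈ 2.2110 → 2.2110 bits.

2.2110 bits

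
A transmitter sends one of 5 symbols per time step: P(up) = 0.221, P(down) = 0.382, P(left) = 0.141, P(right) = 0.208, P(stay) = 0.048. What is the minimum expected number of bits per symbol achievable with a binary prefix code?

Repeatedly combine the two least-probable nodes; the expected code length is the sum of the merged weights.
merge 6/125 + 141/1000 → 189/1000
merge 189/1000 + 26/125 → 397/1000
merge 221/1000 + 191/500 → 603/1000
merge 397/1000 + 603/1000 → 1
L = 189/1000 + 397/1000 + 603/1000 + 1 = 2189/1000 = 2.189 bits/symbol.

2.189 bits/symbol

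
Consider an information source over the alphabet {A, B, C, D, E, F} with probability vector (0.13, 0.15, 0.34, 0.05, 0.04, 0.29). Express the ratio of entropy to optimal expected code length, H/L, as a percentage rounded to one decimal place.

97.1%

Entropy H = −Σ p log₂ p ≈ 2.2421 bits.
Huffman merges: 1/25+1/20→9/100; 9/100+13/100→11/50; 3/20+11/50→37/100; 29/100+17/50→63/100; 37/100+63/100→1. L = 231/100 ≈ 2.3100.
Efficiency = H/L = 2.2421/2.3100 = 97.1%.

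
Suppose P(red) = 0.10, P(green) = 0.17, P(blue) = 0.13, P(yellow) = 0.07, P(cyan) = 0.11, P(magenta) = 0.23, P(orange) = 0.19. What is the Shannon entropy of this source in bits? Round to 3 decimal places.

2.711 bits

H = −Σ pᵢ log₂ pᵢ.
−0.10·log₂(0.10) = 0.3322
−0.17·log₂(0.17) = 0.4346
−0.13·log₂(0.13) = 0.3826
−0.07·log₂(0.07) = 0.2686
−0.11·log₂(0.11) = 0.3503
−0.23·log₂(0.23) = 0.4877
−0.19·log₂(0.19) = 0.4552
Sum ≈ 2.7112 → 2.711 bits.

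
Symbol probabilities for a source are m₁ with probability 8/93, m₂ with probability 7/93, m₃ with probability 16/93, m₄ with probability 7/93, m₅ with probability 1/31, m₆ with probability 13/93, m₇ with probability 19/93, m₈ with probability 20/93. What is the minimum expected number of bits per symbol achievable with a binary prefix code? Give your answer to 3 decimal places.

Repeatedly combine the two least-probable nodes; the expected code length is the sum of the merged weights.
merge 1/31 + 7/93 → 10/93
merge 7/93 + 8/93 → 5/31
merge 10/93 + 13/93 → 23/93
merge 5/31 + 16/93 → 1/3
merge 19/93 + 20/93 → 13/31
merge 23/93 + 1/3 → 18/31
merge 13/31 + 18/31 → 1
L = 10/93 + 5/31 + 23/93 + 1/3 + 13/31 + 18/31 + 1 = 265/93 ≈ 2.849 bits/symbol.

2.849 bits/symbol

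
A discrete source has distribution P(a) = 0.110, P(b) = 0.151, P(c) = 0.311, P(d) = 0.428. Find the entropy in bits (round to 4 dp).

H = −Σ pᵢ log₂ pᵢ.
−0.110·log₂(0.110) = 0.3503
−0.151·log₂(0.151) = 0.4118
−0.311·log₂(0.311) = 0.5240
−0.428·log₂(0.428) = 0.5240
Sum ≈ 1.8102 → 1.8102 bits.

1.8102 bits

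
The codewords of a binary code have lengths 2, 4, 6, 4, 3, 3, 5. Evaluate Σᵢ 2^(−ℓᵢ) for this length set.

With common denominator 2^6 = 64: Σ 2^(−ℓᵢ) = 16/64 + 4/64 + 1/64 + 4/64 + 8/64 + 8/64 + 2/64 = 43/64 = 0.671875.

0.671875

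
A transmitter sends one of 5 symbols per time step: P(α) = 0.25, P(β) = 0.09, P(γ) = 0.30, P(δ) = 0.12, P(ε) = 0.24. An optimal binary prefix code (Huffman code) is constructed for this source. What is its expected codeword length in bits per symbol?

2.21 bits/symbol

Repeatedly combine the two least-probable nodes; the expected code length is the sum of the merged weights.
merge 9/100 + 3/25 → 21/100
merge 21/100 + 6/25 → 9/20
merge 1/4 + 3/10 → 11/20
merge 9/20 + 11/20 → 1
L = 21/100 + 9/20 + 11/20 + 1 = 221/100 = 2.21 bits/symbol.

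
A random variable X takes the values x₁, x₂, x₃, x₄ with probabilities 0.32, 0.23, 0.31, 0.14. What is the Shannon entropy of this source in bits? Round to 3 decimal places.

1.935 bits

H = −Σ pᵢ log₂ pᵢ.
−0.32·log₂(0.32) = 0.5260
−0.23·log₂(0.23) = 0.4877
−0.31·log₂(0.31) = 0.5238
−0.14·log₂(0.14) = 0.3971
Sum ≈ 1.9346 → 1.935 bits.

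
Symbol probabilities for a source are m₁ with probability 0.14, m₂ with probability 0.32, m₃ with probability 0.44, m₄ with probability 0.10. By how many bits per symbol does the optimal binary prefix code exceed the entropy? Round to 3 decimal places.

Entropy H = −Σ p log₂ p ≈ 1.7765 bits.
Huffman merges: 1/10+7/50→6/25; 6/25+8/25→14/25; 11/25+14/25→1. L = 9/5 ≈ 1.8000.
L − H = 1.8000 − 1.7765 = 0.024 bits.

0.024 bits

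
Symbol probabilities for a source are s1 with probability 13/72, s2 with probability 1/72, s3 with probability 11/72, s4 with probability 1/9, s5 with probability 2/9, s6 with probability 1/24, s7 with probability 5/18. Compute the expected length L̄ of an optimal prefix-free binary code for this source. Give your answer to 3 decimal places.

Repeatedly combine the two least-probable nodes; the expected code length is the sum of the merged weights.
merge 1/72 + 1/24 → 1/18
merge 1/18 + 1/9 → 1/6
merge 11/72 + 1/6 → 23/72
merge 13/72 + 2/9 → 29/72
merge 5/18 + 23/72 → 43/72
merge 29/72 + 43/72 → 1
L = 1/18 + 1/6 + 23/72 + 29/72 + 43/72 + 1 = 61/24 ≈ 2.542 bits/symbol.

2.542 bits/symbol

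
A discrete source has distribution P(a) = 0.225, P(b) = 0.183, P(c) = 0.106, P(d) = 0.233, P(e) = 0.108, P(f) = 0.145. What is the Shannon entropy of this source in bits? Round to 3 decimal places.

H = −Σ pᵢ log₂ pᵢ.
−0.225·log₂(0.225) = 0.4842
−0.183·log₂(0.183) = 0.4484
−0.106·log₂(0.106) = 0.3432
−0.233·log₂(0.233) = 0.4897
−0.108·log₂(0.108) = 0.3468
−0.145·log₂(0.145) = 0.4040
Sum ≈ 2.5162 → 2.516 bits.

2.516 bits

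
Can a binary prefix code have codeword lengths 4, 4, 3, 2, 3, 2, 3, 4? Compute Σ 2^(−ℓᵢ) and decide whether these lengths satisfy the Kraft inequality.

With common denominator 2^4 = 16: Σ 2^(−ℓᵢ) = 1/16 + 1/16 + 2/16 + 4/16 + 2/16 + 4/16 + 2/16 + 1/16 = 17/16 = 1.0625.
Kraft's inequality requires Σ ≤ 1; here Σ = 1.0625 > 1, so no such prefix code exists.

1.0625; no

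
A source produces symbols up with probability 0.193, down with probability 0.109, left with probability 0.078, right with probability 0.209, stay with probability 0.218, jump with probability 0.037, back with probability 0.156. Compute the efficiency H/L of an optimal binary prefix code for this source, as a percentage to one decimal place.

98.2%

Entropy H = −Σ p log₂ p ≈ 2.6389 bits.
Huffman merges: 37/1000+39/500→23/200; 109/1000+23/200→28/125; 39/250+193/1000→349/1000; 209/1000+109/500→427/1000; 28/125+349/1000→573/1000; 427/1000+573/1000→1. L = 336/125 ≈ 2.6880.
Efficiency = H/L = 2.6389/2.6880 = 98.2%.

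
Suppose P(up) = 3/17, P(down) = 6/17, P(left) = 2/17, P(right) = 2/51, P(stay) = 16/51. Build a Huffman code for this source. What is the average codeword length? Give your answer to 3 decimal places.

Repeatedly combine the two least-probable nodes; the expected code length is the sum of the merged weights.
merge 2/51 + 2/17 → 8/51
merge 8/51 + 3/17 → 1/3
merge 16/51 + 1/3 → 11/17
merge 6/17 + 11/17 → 1
L = 8/51 + 1/3 + 11/17 + 1 = 109/51 ≈ 2.137 bits/symbol.

2.137 bits/symbol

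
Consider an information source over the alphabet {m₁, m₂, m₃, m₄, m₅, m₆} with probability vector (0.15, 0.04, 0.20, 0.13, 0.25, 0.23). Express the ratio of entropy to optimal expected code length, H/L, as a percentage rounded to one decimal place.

Entropy H = −Σ p log₂ p ≈ 2.4310 bits.
Huffman merges: 1/25+13/100→17/100; 3/20+17/100→8/25; 1/5+23/100→43/100; 1/4+8/25→57/100; 43/100+57/100→1. L = 249/100 ≈ 2.4900.
Efficiency = H/L = 2.4310/2.4900 = 97.6%.

97.6%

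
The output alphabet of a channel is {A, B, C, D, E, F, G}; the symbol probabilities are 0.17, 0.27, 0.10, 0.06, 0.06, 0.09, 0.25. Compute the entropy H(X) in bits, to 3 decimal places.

H = −Σ pᵢ log₂ pᵢ.
−0.17·log₂(0.17) = 0.4346
−0.27·log₂(0.27) = 0.5100
−0.10·log₂(0.10) = 0.3322
−0.06·log₂(0.06) = 0.2435
−0.06·log₂(0.06) = 0.2435
−0.09·log₂(0.09) = 0.3127
−0.25·log₂(0.25) = 0.5000
Sum ≈ 2.5765 → 2.577 bits.

2.577 bits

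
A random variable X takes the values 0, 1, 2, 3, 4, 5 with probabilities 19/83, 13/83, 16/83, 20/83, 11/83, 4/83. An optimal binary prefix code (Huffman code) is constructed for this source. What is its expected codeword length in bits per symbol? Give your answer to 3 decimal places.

Repeatedly combine the two least-probable nodes; the expected code length is the sum of the merged weights.
merge 4/83 + 11/83 → 15/83
merge 13/83 + 15/83 → 28/83
merge 16/83 + 19/83 → 35/83
merge 20/83 + 28/83 → 48/83
merge 35/83 + 48/83 → 1
L = 15/83 + 28/83 + 35/83 + 48/83 + 1 = 209/83 ≈ 2.518 bits/symbol.

2.518 bits/symbol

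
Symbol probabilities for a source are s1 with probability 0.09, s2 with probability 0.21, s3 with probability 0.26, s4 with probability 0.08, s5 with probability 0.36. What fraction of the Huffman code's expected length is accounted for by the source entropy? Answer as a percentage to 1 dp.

Entropy H = −Σ p log₂ p ≈ 2.1129 bits.
Huffman merges: 2/25+9/100→17/100; 17/100+21/100→19/50; 13/50+9/25→31/50; 19/50+31/50→1. L = 217/100 ≈ 2.1700.
Efficiency = H/L = 2.1129/2.1700 = 97.4%.

97.4%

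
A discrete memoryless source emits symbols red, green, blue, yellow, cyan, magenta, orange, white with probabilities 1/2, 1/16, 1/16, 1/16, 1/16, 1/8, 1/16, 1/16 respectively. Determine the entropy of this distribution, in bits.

2.375 bits

Each probability is a power of 1/2, so log₂(1/p) is an integer.
H = Σ p·log₂(1/p) = 1/2·1 + 1/16·4 + 1/16·4 + 1/16·4 + 1/16·4 + 1/8·3 + 1/16·4 + 1/16·4 = 2.375 bits.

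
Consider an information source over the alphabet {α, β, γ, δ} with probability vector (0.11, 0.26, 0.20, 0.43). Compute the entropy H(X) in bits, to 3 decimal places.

1.844 bits

H = −Σ pᵢ log₂ pᵢ.
−0.11·log₂(0.11) = 0.3503
−0.26·log₂(0.26) = 0.5053
−0.20·log₂(0.20) = 0.4644
−0.43·log₂(0.43) = 0.5236
Sum ≈ 1.8435 → 1.844 bits.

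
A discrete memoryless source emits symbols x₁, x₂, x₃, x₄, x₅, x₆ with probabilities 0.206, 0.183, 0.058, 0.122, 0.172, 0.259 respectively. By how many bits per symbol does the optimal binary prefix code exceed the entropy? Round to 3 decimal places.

0.064 bits

Entropy H = −Σ p log₂ p ≈ 2.4680 bits.
Huffman merges: 29/500+61/500→9/50; 43/250+9/50→44/125; 183/1000+103/500→389/1000; 259/1000+44/125→611/1000; 389/1000+611/1000→1. L = 633/250 ≈ 2.5320.
L − H = 2.5320 − 2.4680 = 0.064 bits.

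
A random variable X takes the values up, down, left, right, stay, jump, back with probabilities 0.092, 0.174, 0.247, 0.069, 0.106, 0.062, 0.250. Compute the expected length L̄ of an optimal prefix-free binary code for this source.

Repeatedly combine the two least-probable nodes; the expected code length is the sum of the merged weights.
merge 31/500 + 69/1000 → 131/1000
merge 23/250 + 53/500 → 99/500
merge 131/1000 + 87/500 → 61/200
merge 99/500 + 247/1000 → 89/200
merge 1/4 + 61/200 → 111/200
merge 89/200 + 111/200 → 1
L = 131/1000 + 99/500 + 61/200 + 89/200 + 111/200 + 1 = 1317/500 = 2.634 bits/symbol.

2.634 bits/symbol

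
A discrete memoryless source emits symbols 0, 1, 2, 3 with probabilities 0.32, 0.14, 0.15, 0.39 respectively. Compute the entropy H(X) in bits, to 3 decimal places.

H = −Σ pᵢ log₂ pᵢ.
−0.32·log₂(0.32) = 0.5260
−0.14·log₂(0.14) = 0.3971
−0.15·log₂(0.15) = 0.4105
−0.39·log₂(0.39) = 0.5298
Sum ≈ 1.8635 → 1.863 bits.

1.863 bits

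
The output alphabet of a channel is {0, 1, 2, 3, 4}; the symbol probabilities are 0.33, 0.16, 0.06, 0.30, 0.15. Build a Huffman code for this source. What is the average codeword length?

2.21 bits/symbol

Repeatedly combine the two least-probable nodes; the expected code length is the sum of the merged weights.
merge 3/50 + 3/20 → 21/100
merge 4/25 + 21/100 → 37/100
merge 3/10 + 33/100 → 63/100
merge 37/100 + 63/100 → 1
L = 21/100 + 37/100 + 63/100 + 1 = 221/100 = 2.21 bits/symbol.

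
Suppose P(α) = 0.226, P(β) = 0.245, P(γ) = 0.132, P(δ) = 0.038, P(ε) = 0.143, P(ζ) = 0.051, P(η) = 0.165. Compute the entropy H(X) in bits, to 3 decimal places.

H = −Σ pᵢ log₂ pᵢ.
−0.226·log₂(0.226) = 0.4849
−0.245·log₂(0.245) = 0.4971
−0.132·log₂(0.132) = 0.3856
−0.038·log₂(0.038) = 0.1793
−0.143·log₂(0.143) = 0.4012
−0.051·log₂(0.051) = 0.2190
−0.165·log₂(0.165) = 0.4289
Sum ≈ 2.5961 → 2.596 bits.

2.596 bits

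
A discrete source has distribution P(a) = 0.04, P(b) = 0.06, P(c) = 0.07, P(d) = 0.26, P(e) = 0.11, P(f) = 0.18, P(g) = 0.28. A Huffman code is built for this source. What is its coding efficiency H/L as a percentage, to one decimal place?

98.5%

Entropy H = −Σ p log₂ p ≈ 2.5129 bits.
Huffman merges: 1/25+3/50→1/10; 7/100+1/10→17/100; 11/100+17/100→7/25; 9/50+13/50→11/25; 7/25+7/25→14/25; 11/25+14/25→1. L = 51/20 ≈ 2.5500.
Efficiency = H/L = 2.5129/2.5500 = 98.5%.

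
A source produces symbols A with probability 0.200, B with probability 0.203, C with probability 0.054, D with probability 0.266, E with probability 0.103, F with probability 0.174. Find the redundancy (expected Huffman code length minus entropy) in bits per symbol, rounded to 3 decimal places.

0.044 bits

Entropy H = −Σ p log₂ p ≈ 2.4437 bits.
Huffman merges: 27/500+103/1000→157/1000; 157/1000+87/500→331/1000; 1/5+203/1000→403/1000; 133/500+331/1000→597/1000; 403/1000+597/1000→1. L = 311/125 ≈ 2.4880.
L − H = 2.4880 − 2.4437 = 0.044 bits.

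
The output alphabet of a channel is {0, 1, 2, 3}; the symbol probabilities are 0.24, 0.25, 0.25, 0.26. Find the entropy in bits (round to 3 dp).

1.999 bits

H = −Σ pᵢ log₂ pᵢ.
−0.24·log₂(0.24) = 0.4941
−0.25·log₂(0.25) = 0.5000
−0.25·log₂(0.25) = 0.5000
−0.26·log₂(0.26) = 0.5053
Sum ≈ 1.9994 → 1.999 bits.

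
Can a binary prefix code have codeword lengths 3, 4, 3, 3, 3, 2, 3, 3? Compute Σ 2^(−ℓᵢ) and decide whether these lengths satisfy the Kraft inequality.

With common denominator 2^4 = 16: Σ 2^(−ℓᵢ) = 2/16 + 1/16 + 2/16 + 2/16 + 2/16 + 4/16 + 2/16 + 2/16 = 17/16 = 1.0625.
Kraft's inequality requires Σ ≤ 1; here Σ = 1.0625 > 1, so no such prefix code exists.

1.0625; no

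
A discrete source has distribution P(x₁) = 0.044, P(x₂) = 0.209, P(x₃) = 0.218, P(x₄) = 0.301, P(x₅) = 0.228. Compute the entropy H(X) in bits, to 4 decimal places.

H = −Σ pᵢ log₂ pᵢ.
−0.044·log₂(0.044) = 0.1983
−0.209·log₂(0.209) = 0.4720
−0.218·log₂(0.218) = 0.4791
−0.301·log₂(0.301) = 0.5214
−0.228·log₂(0.228) = 0.4863
Sum ≈ 2.1570 → 2.1570 bits.

2.1570 bits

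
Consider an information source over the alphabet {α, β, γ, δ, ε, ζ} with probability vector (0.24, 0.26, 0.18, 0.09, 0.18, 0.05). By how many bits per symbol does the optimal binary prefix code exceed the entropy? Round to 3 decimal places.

0.041 bits

Entropy H = −Σ p log₂ p ≈ 2.4188 bits.
Huffman merges: 1/20+9/100→7/50; 7/50+9/50→8/25; 9/50+6/25→21/50; 13/50+8/25→29/50; 21/50+29/50→1. L = 123/50 ≈ 2.4600.
L − H = 2.4600 − 2.4188 = 0.041 bits.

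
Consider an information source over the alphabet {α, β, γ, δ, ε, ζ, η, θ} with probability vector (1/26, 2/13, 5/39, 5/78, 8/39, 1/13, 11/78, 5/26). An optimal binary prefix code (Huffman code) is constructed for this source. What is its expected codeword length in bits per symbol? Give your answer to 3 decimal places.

Repeatedly combine the two least-probable nodes; the expected code length is the sum of the merged weights.
merge 1/26 + 5/78 → 4/39
merge 1/13 + 4/39 → 7/39
merge 5/39 + 11/78 → 7/26
merge 2/13 + 7/39 → 1/3
merge 5/26 + 8/39 → 31/78
merge 7/26 + 1/3 → 47/78
merge 31/78 + 47/78 → 1
L = 4/39 + 7/39 + 7/26 + 1/3 + 31/78 + 47/78 + 1 = 75/26 ≈ 2.885 bits/symbol.

2.885 bits/symbol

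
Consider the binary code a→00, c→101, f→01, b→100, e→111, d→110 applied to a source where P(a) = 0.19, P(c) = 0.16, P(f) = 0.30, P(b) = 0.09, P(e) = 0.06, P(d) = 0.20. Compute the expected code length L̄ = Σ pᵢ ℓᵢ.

2.51 bits/symbol

L̄ = Σ pᵢ·ℓᵢ = 0.19·2 + 0.16·3 + 0.30·2 + 0.09·3 + 0.06·3 + 0.20·3 = 2.51 bits/symbol.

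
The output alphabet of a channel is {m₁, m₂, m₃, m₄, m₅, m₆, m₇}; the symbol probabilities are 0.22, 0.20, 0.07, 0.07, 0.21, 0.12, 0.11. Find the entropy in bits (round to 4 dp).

2.6722 bits

H = −Σ pᵢ log₂ pᵢ.
−0.22·log₂(0.22) = 0.4806
−0.20·log₂(0.20) = 0.4644
−0.07·log₂(0.07) = 0.2686
−0.07·log₂(0.07) = 0.2686
−0.21·log₂(0.21) = 0.4728
−0.12·log₂(0.12) = 0.3671
−0.11·log₂(0.11) = 0.3503
Sum ≈ 2.6722 → 2.6722 bits.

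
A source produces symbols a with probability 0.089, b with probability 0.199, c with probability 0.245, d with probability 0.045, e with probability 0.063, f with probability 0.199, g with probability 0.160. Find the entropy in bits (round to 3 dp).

2.610 bits

H = −Σ pᵢ log₂ pᵢ.
−0.089·log₂(0.089) = 0.3106
−0.199·log₂(0.199) = 0.4635
−0.245·log₂(0.245) = 0.4971
−0.045·log₂(0.045) = 0.2013
−0.063·log₂(0.063) = 0.2513
−0.199·log₂(0.199) = 0.4635
−0.160·log₂(0.160) = 0.4230
Sum ≈ 2.6104 → 2.610 bits.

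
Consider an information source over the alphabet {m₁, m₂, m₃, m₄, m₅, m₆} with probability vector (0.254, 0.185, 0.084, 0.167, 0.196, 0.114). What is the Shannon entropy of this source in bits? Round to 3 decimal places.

2.502 bits

H = −Σ pᵢ log₂ pᵢ.
−0.254·log₂(0.254) = 0.5022
−0.185·log₂(0.185) = 0.4504
−0.084·log₂(0.084) = 0.3002
−0.167·log₂(0.167) = 0.4312
−0.196·log₂(0.196) = 0.4608
−0.114·log₂(0.114) = 0.3571
Sum ≈ 2.5019 → 2.502 bits.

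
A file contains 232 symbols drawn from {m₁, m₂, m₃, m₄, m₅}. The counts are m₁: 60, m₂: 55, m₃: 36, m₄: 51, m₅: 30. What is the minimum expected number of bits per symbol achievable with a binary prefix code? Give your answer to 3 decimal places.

Probabilities are the counts divided by 232.
Repeatedly combine the two least-probable nodes; the expected code length is the sum of the merged weights.
merge 15/116 + 9/58 → 33/116
merge 51/232 + 55/232 → 53/116
merge 15/58 + 33/116 → 63/116
merge 53/116 + 63/116 → 1
L = 33/116 + 53/116 + 63/116 + 1 = 265/116 ≈ 2.284 bits/symbol.

2.284 bits/symbol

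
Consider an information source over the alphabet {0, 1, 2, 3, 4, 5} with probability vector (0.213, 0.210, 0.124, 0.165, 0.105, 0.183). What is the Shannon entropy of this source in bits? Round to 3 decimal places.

H = −Σ pᵢ log₂ pᵢ.
−0.213·log₂(0.213) = 0.4752
−0.210·log₂(0.210) = 0.4728
−0.124·log₂(0.124) = 0.3734
−0.165·log₂(0.165) = 0.4289
−0.105·log₂(0.105) = 0.3414
−0.183·log₂(0.183) = 0.4484
Sum ≈ 2.5402 → 2.540 bits.

2.540 bits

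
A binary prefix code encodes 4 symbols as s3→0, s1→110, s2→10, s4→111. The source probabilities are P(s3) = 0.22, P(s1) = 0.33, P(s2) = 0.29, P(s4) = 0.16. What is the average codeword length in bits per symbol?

L̄ = Σ pᵢ·ℓᵢ = 0.22·1 + 0.33·3 + 0.29·2 + 0.16·3 = 2.27 bits/symbol.

2.27 bits/symbol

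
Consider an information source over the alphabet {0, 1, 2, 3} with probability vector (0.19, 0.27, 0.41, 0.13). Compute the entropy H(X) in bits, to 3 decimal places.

H = −Σ pᵢ log₂ pᵢ.
−0.19·log₂(0.19) = 0.4552
−0.27·log₂(0.27) = 0.5100
−0.41·log₂(0.41) = 0.5274
−0.13·log₂(0.13) = 0.3826
Sum ≈ 1.8753 → 1.875 bits.

1.875 bits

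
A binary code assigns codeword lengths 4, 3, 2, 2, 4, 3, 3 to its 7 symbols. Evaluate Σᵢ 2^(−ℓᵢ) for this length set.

1

With common denominator 2^4 = 16: Σ 2^(−ℓᵢ) = 1/16 + 2/16 + 4/16 + 4/16 + 1/16 + 2/16 + 2/16 = 16/16 = 1.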